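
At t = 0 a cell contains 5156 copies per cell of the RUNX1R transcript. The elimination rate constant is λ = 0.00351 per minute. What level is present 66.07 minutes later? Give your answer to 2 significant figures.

t½ = ln 2 / λ = 0.69315 / 0.00351 ≈ 197.48 minutes.
Number of half-lives: n = 66.07/197.48 ≈ 0.33457.
Remaining = 5156 × (1/2)^0.33457 = 5156 × 0.79302 ≈ 4088.8 copies per cell.

4100 copies per cell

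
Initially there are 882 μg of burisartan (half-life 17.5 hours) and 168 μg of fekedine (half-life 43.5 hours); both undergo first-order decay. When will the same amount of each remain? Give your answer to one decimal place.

70.0 hours

Set 882·(1/2)^(t/17.5) = 168·(1/2)^(t/43.5).
Taking log₂: log₂(882/168) = t·(1/17.5 − 1/43.5).
log₂(5.25) = 2.3923; 1/17.5 − 1/43.5 = 0.034154.
t = 2.3923 / 0.034154 ≈ 70.044 hours.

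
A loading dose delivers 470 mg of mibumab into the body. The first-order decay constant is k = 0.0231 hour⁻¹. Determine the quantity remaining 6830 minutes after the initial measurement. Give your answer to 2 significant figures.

t½ = ln 2 / k = 0.69315 / 0.0231 ≈ 30.006 hours.
Convert the elapsed time: 6830 minutes = 113.833 hours.
Number of half-lives: n = 113.833/30.006 ≈ 3.7936.
Remaining = 470 × (1/2)^3.7936 = 470 × 0.072111 ≈ 33.892 mg.

34 mg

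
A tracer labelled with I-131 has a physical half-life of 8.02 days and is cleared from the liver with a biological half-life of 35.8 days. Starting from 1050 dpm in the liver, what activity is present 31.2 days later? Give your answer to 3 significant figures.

1/t_eff = 1/t_phys + 1/t_biol = 1/8.02 + 1/35.8 = 0.15262 per day.
t_eff = 8.02 × 35.8 / (8.02 + 35.8) ≈ 6.5522 days.
Remaining = 1050 × (1/2)^(31.2/6.5522) = 1050 × (1/2)^4.7618 ≈ 38.703 dpm.

38.7 dpm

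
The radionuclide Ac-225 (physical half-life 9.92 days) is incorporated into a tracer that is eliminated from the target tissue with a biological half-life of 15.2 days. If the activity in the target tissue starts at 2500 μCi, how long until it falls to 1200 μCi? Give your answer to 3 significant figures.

1/t_eff = 1/t_phys + 1/t_biol = 1/9.92 + 1/15.2 = 0.1666 per day.
t_eff = 9.92 × 15.2 / (9.92 + 15.2) ≈ 6.0025 days.
n = log₂(2500/1200) ≈ 1.0589; t = 1.0589 × 6.0025 ≈ 6.3561 days.

6.36 days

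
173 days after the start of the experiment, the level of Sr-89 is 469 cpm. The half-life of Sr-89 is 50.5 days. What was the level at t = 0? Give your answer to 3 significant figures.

Number of half-lives elapsed: n = 173/50.5 ≈ 3.4257.
A₀ = A × 2^n = 469 × 2^3.4257 = 469 × 10.746 ≈ 5039.9 cpm.

5040 cpm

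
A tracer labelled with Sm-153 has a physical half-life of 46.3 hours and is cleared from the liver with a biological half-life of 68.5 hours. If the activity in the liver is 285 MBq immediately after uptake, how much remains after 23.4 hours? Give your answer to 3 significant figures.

1/t_eff = 1/t_phys + 1/t_biol = 1/46.3 + 1/68.5 = 0.036197 per hour.
t_eff = 46.3 × 68.5 / (46.3 + 68.5) ≈ 27.627 hours.
Remaining = 285 × (1/2)^(23.4/27.627) = 285 × (1/2)^0.84701 ≈ 158.44 MBq.

158 MBq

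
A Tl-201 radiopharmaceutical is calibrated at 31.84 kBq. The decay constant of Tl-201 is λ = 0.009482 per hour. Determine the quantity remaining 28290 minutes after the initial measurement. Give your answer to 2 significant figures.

t½ = ln 2 / λ = 0.69315 / 0.009482 ≈ 73.101 hours.
Convert the elapsed time: 28290 minutes = 471.5 hours.
Number of half-lives: n = 471.5/73.101 ≈ 6.4499.
Remaining = 31.84 × (1/2)^6.4499 = 31.84 × 0.011439 ≈ 0.3642 kBq.

0.36 kBq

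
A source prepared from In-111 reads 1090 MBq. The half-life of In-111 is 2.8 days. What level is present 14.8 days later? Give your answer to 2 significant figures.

Number of half-lives: n = 14.8/2.8 ≈ 5.2857.
Remaining = 1090 × (1/2)^5.2857 = 1090 × 0.025635 ≈ 27.943 MBq.

28 MBq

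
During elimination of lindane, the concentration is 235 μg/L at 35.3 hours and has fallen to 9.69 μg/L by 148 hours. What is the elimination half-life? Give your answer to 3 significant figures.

Over Δt = 148 − 35.3 = 112.7 hours, the level fell by a factor of 235/9.69 ≈ 24.252.
n = log₂(24.252) ≈ 4.6 half-lives, so t½ = 112.7/4.6 ≈ 24.5 hours.

24.5 hours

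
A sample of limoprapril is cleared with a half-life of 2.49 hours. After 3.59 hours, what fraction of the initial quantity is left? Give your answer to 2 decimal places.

0.37

n = 3.59/2.49 ≈ 1.4418 half-lives.
Fraction remaining = (1/2)^1.4418 ≈ 0.36812.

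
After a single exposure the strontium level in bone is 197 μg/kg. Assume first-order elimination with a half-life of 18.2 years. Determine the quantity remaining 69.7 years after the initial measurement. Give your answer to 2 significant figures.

Number of half-lives: n = 69.7/18.2 ≈ 3.8297.
Remaining = 197 × (1/2)^3.8297 = 197 × 0.070332 ≈ 13.855 μg/kg.

14 μg/kg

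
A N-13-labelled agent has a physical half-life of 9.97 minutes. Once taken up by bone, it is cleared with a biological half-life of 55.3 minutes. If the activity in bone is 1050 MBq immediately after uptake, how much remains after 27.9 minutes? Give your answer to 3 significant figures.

1/t_eff = 1/t_phys + 1/t_biol = 1/9.97 + 1/55.3 = 0.11838 per minute.
t_eff = 9.97 × 55.3 / (9.97 + 55.3) ≈ 8.4471 minutes.
Remaining = 1050 × (1/2)^(27.9/8.4471) = 1050 × (1/2)^3.3029 ≈ 106.39 MBq.

106 MBq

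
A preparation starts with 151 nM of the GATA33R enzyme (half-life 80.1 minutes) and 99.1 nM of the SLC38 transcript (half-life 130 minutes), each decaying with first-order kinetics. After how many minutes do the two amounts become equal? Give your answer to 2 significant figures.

Set 151·(1/2)^(t/80.1) = 99.1·(1/2)^(t/130).
Taking log₂: log₂(151/99.1) = t·(1/80.1 − 1/130).
log₂(1.5237) = 0.60759; 1/80.1 − 1/130 = 0.0047921.
t = 0.60759 / 0.0047921 ≈ 126.79 minutes.

130 minutes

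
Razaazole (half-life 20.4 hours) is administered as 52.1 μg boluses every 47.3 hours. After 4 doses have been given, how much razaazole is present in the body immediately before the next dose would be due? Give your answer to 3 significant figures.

The 4 doses were given 189.2, 141.9, 94.6, 47.3 hours ago.
Total = 52.1·(1/2)^(189.2/20.4) + 52.1·(1/2)^(141.9/20.4) + 52.1·(1/2)^(94.6/20.4) + 52.1·(1/2)^(47.3/20.4)
      = 0.084126 + 0.41967 + 2.0936 + 10.444 ≈ 13.041 μg.

13.0 μg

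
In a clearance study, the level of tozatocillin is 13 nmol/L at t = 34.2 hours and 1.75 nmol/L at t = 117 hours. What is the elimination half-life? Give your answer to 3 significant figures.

28.6 hours

Over Δt = 117 − 34.2 = 82.8 hours, the level fell by a factor of 13/1.75 ≈ 7.4286.
n = log₂(7.4286) ≈ 2.8931 half-lives, so t½ = 82.8/2.8931 ≈ 28.62 hours.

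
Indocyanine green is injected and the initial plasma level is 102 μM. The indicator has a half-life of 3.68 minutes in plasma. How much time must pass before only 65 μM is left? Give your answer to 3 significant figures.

2.39 minutes

Fraction remaining = 65/102 ≈ 0.63725.
n = log₂(102/65) = ln(1.5692)/ln 2 ≈ 0.65006 half-lives.
t = n × t½ = 0.65006 × 3.68 ≈ 2.3922 minutes.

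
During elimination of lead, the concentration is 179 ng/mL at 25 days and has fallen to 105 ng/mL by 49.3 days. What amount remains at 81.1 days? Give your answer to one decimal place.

Over Δt = 49.3 − 25 = 24.3 days, the level fell by a factor of 179/105 ≈ 1.7048.
n = log₂(1.7048) ≈ 0.76957 half-lives, so t½ = 24.3/0.76957 ≈ 31.576 days.
From t = 49.3 to t = 81.1: 105 × (1/2)^((81.1−49.3)/31.576) ≈ 52.243 ng/mL.

52.2 ng/mL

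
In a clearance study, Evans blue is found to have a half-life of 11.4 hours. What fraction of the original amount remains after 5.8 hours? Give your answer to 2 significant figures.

n = 5.8/11.4 ≈ 0.50877 half-lives.
Fraction remaining = (1/2)^0.50877 ≈ 0.70282.

0.70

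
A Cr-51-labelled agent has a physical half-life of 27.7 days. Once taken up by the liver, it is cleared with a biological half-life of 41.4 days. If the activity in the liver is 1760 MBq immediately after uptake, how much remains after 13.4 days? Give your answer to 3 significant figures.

1010 MBq

1/t_eff = 1/t_phys + 1/t_biol = 1/27.7 + 1/41.4 = 0.060256 per day.
t_eff = 27.7 × 41.4 / (27.7 + 41.4) ≈ 16.596 days.
Remaining = 1760 × (1/2)^(13.4/16.596) = 1760 × (1/2)^0.80743 ≈ 1005.7 MBq.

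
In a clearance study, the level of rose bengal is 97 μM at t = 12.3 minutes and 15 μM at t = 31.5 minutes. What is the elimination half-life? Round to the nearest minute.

Over Δt = 31.5 − 12.3 = 19.2 minutes, the level fell by a factor of 97/15 ≈ 6.4667.
n = log₂(6.4667) ≈ 2.693 half-lives, so t½ = 19.2/2.693 ≈ 7.1295 minutes.

7 minutes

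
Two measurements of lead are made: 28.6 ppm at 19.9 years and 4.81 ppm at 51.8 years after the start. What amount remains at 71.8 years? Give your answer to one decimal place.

1.6 ppm

Over Δt = 51.8 − 19.9 = 31.9 years, the level fell by a factor of 28.6/4.81 ≈ 5.9459.
n = log₂(5.9459) ≈ 2.5719 half-lives, so t½ = 31.9/2.5719 ≈ 12.403 years.
From t = 51.8 to t = 71.8: 4.81 × (1/2)^((71.8−51.8)/12.403) ≈ 1.573 ppm.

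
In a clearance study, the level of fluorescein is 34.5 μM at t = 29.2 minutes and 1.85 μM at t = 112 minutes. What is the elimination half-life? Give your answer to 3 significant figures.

19.6 minutes

Over Δt = 112 − 29.2 = 82.8 minutes, the level fell by a factor of 34.5/1.85 ≈ 18.649.
n = log₂(18.649) ≈ 4.221 half-lives, so t½ = 82.8/4.221 ≈ 19.616 minutes.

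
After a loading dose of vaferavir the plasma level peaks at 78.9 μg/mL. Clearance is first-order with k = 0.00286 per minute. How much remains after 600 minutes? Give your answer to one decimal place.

14.2 μg/mL

t½ = ln 2 / k = 0.69315 / 0.00286 ≈ 242.36 minutes.
Number of half-lives: n = 600/242.36 ≈ 2.4757.
Remaining = 78.9 × (1/2)^2.4757 = 78.9 × 0.17978 ≈ 14.185 μg/mL.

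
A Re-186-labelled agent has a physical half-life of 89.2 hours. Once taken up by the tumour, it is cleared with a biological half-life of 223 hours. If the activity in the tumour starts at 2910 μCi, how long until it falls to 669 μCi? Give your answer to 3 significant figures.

1/t_eff = 1/t_phys + 1/t_biol = 1/89.2 + 1/223 = 0.015695 per hour.
t_eff = 89.2 × 223 / (89.2 + 223) ≈ 63.714 hours.
n = log₂(2910/669) ≈ 2.1209; t = 2.1209 × 63.714 ≈ 135.13 hours.

135 hours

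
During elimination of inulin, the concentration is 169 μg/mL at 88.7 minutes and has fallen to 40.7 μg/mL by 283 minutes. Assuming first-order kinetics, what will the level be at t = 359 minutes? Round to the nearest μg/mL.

23 μg/mL

Over Δt = 283 − 88.7 = 194.3 minutes, the level fell by a factor of 169/40.7 ≈ 4.1523.
n = log₂(4.1523) ≈ 2.0539 half-lives, so t½ = 194.3/2.0539 ≈ 94.599 minutes.
From t = 283 to t = 359: 40.7 × (1/2)^((359−283)/94.599) ≈ 23.321 μg/mL.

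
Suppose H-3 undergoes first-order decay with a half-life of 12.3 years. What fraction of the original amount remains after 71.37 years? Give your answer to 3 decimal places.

0.018

n = 71.37/12.3 ≈ 5.8024 half-lives.
Fraction remaining = (1/2)^5.8024 ≈ 0.017918.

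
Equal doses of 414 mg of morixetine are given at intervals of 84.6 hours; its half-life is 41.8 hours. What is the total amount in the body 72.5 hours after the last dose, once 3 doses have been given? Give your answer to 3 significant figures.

The 3 doses were given 241.7, 157.1, 72.5 hours ago.
Total = 414·(1/2)^(241.7/41.8) + 414·(1/2)^(157.1/41.8) + 414·(1/2)^(72.5/41.8)
      = 7.5224 + 30.593 + 124.42 ≈ 162.53 mg.

163 mg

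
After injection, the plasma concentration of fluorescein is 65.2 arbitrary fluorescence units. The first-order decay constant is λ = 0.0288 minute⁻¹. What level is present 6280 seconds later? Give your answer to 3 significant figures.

t½ = ln 2 / λ = 0.69315 / 0.0288 ≈ 24.068 minutes.
Convert the elapsed time: 6280 seconds = 104.667 minutes.
Number of half-lives: n = 104.667/24.068 ≈ 4.3489.
Remaining = 65.2 × (1/2)^4.3489 = 65.2 × 0.049075 ≈ 3.1997 arbitrary fluorescence units.

3.20 arbitrary fluorescence units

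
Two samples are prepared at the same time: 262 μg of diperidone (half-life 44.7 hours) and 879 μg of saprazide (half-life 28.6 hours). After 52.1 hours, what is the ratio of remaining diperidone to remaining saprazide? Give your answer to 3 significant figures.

0.470

diperidone: 262 × (1/2)^(52.1/44.7) = 262 × (1/2)^1.1655 ≈ 116.8 μg.
saprazide: 879 × (1/2)^(52.1/28.6) = 879 × (1/2)^1.8217 ≈ 248.66 μg.
Ratio ≈ 116.8 / 248.66 ≈ 0.46971.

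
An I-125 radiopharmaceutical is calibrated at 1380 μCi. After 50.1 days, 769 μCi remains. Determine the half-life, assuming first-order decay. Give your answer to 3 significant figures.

59.4 days

A/A₀ = 769/1380 ≈ 0.55725.
n = log₂(1.7945) ≈ 0.84361 half-lives elapsed in 50.1 days.
t½ = 50.1/0.84361 ≈ 59.387 days.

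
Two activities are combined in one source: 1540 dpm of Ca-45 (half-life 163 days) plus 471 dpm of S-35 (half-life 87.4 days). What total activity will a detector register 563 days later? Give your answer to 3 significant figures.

146 dpm

Ca-45: 1540 × (1/2)^(563/163) = 1540 × (1/2)^3.454 ≈ 140.53 dpm.
S-35: 471 × (1/2)^(563/87.4) = 471 × (1/2)^6.4416 ≈ 5.4187 dpm.
Total = 140.53 + 5.4187 ≈ 145.95 dpm.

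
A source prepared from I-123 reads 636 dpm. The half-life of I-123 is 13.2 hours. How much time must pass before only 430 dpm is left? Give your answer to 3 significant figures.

7.45 hours

Fraction remaining = 430/636 ≈ 0.6761.
n = log₂(636/430) = ln(1.4791)/ln 2 ≈ 0.56469 half-lives.
t = n × t½ = 0.56469 × 13.2 ≈ 7.4539 hours.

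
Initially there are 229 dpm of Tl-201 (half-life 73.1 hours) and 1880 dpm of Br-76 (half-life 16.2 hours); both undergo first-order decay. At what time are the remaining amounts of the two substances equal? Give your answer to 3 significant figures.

Set 229·(1/2)^(t/73.1) = 1880·(1/2)^(t/16.2).
Taking log₂: log₂(229/1880) = t·(1/73.1 − 1/16.2).
log₂(0.12181) = -3.0373; 1/73.1 − 1/16.2 = -0.048049.
t = -3.0373 / -0.048049 ≈ 63.213 hours.

63.2 hours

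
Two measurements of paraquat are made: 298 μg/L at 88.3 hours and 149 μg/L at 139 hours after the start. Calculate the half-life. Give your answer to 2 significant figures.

51 hours

Over Δt = 139 − 88.3 = 50.7 hours, the level fell by a factor of 298/149 ≈ 2.
n = log₂(2) ≈ 1 half-lives, so t½ = 50.7/1 ≈ 50.7 hours.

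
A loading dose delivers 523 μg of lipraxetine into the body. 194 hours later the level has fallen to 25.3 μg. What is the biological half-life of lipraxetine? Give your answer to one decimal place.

A/A₀ = 25.3/523 ≈ 0.048375.
n = log₂(20.672) ≈ 4.3696 half-lives elapsed in 194 hours.
t½ = 194/4.3696 ≈ 44.398 hours.

44.4 hours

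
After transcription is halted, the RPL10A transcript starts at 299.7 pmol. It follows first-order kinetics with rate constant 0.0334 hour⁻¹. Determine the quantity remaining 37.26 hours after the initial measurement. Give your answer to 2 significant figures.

t½ = ln 2 / λ = 0.69315 / 0.0334 ≈ 20.753 hours.
Number of half-lives: n = 37.26/20.753 ≈ 1.7954.
Remaining = 299.7 × (1/2)^1.7954 = 299.7 × 0.28809 ≈ 86.34 pmol.

86 pmol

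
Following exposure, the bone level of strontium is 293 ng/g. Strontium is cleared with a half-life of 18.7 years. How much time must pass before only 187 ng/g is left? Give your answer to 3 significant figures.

Fraction remaining = 187/293 ≈ 0.63823.
n = log₂(293/187) = ln(1.5668)/ln 2 ≈ 0.64786 half-lives.
t = n × t½ = 0.64786 × 18.7 ≈ 12.115 years.

12.1 years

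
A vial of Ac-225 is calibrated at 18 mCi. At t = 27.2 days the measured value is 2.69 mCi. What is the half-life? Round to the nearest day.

10 days

A/A₀ = 2.69/18 ≈ 0.14944.
n = log₂(6.6914) ≈ 2.7423 half-lives elapsed in 27.2 days.
t½ = 27.2/2.7423 ≈ 9.9186 days.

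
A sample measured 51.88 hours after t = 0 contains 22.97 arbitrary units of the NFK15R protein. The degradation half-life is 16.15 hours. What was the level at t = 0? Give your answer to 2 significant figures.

Number of half-lives elapsed: n = 51.88/16.15 ≈ 3.2124.
A₀ = A × 2^n = 22.97 × 2^3.2124 = 22.97 × 9.2688 ≈ 212.9 arbitrary units.

210 arbitrary units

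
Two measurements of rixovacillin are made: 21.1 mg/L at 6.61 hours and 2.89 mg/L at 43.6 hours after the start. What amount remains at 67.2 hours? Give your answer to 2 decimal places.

Over Δt = 43.6 − 6.61 = 36.99 hours, the level fell by a factor of 21.1/2.89 ≈ 7.301.
n = log₂(7.301) ≈ 2.8681 half-lives, so t½ = 36.99/2.8681 ≈ 12.897 hours.
From t = 43.6 to t = 67.2: 2.89 × (1/2)^((67.2−43.6)/12.897) ≈ 0.81292 mg/L.

0.81 mg/L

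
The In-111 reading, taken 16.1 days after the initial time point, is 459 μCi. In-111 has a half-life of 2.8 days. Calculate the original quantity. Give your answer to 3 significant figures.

Number of half-lives elapsed: n = 16.1/2.8 ≈ 5.75.
A₀ = A × 2^n = 459 × 2^5.75 = 459 × 53.817 ≈ 24702 μCi.

24700 μCi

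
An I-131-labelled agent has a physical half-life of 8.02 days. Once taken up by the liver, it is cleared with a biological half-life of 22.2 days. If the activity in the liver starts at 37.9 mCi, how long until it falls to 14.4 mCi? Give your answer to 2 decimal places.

8.23 days

1/t_eff = 1/t_phys + 1/t_biol = 1/8.02 + 1/22.2 = 0.16973 per day.
t_eff = 8.02 × 22.2 / (8.02 + 22.2) ≈ 5.8916 days.
n = log₂(37.9/14.4) ≈ 1.3961; t = 1.3961 × 5.8916 ≈ 8.2254 days.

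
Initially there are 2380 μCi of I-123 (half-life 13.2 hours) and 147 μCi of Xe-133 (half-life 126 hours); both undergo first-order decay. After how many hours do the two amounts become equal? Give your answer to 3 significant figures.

Set 2380·(1/2)^(t/13.2) = 147·(1/2)^(t/126).
Taking log₂: log₂(2380/147) = t·(1/13.2 − 1/126).
log₂(16.19) = 4.0171; 1/13.2 − 1/126 = 0.067821.
t = 4.0171 / 0.067821 ≈ 59.23 hours.

59.2 hours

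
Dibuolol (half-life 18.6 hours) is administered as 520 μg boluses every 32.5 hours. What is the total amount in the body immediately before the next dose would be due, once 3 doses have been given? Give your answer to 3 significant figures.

215 μg

The 3 doses were given 97.5, 65, 32.5 hours ago.
Total = 520·(1/2)^(97.5/18.6) + 520·(1/2)^(65/18.6) + 520·(1/2)^(32.5/18.6)
      = 13.741 + 46.134 + 154.89 ≈ 214.76 μg.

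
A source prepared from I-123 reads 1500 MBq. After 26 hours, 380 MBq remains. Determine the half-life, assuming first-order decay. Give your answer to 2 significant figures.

13 hours

A/A₀ = 380/1500 ≈ 0.25333.
n = log₂(3.9474) ≈ 1.9809 half-lives elapsed in 26 hours.
t½ = 26/1.9809 ≈ 13.125 hours.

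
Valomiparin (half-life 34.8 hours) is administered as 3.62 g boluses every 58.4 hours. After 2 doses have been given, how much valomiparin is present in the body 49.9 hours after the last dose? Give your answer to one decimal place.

1.8 g

The 2 doses were given 108.3, 49.9 hours ago.
Total = 3.62·(1/2)^(108.3/34.8) + 3.62·(1/2)^(49.9/34.8)
      = 0.41868 + 1.3399 ≈ 1.7585 g.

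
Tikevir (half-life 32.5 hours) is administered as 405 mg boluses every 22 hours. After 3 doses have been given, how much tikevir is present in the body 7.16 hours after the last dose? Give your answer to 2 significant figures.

The 3 doses were given 51.16, 29.16, 7.16 hours ago.
Total = 405·(1/2)^(51.16/32.5) + 405·(1/2)^(29.16/32.5) + 405·(1/2)^(7.16/32.5)
      = 136.02 + 217.45 + 347.64 ≈ 701.11 mg.

700 mg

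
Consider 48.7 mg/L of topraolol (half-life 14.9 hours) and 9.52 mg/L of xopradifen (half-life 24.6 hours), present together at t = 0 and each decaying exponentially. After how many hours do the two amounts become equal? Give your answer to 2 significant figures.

89 hours

Set 48.7·(1/2)^(t/14.9) = 9.52·(1/2)^(t/24.6).
Taking log₂: log₂(48.7/9.52) = t·(1/14.9 − 1/24.6).
log₂(5.1155) = 2.3549; 1/14.9 − 1/24.6 = 0.026464.
t = 2.3549 / 0.026464 ≈ 88.986 hours.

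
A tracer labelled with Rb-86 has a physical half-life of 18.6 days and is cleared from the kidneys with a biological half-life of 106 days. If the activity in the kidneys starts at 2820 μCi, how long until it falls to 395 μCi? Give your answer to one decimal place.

1/t_eff = 1/t_phys + 1/t_biol = 1/18.6 + 1/106 = 0.063197 per day.
t_eff = 18.6 × 106 / (18.6 + 106) ≈ 15.823 days.
n = log₂(2820/395) ≈ 2.8358; t = 2.8358 × 15.823 ≈ 44.872 days.

44.9 days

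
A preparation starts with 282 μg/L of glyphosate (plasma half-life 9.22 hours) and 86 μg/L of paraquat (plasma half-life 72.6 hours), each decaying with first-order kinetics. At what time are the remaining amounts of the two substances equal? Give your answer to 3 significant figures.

Set 282·(1/2)^(t/9.22) = 86·(1/2)^(t/72.6).
Taking log₂: log₂(282/86) = t·(1/9.22 − 1/72.6).
log₂(3.2791) = 1.7133; 1/9.22 − 1/72.6 = 0.094686.
t = 1.7133 / 0.094686 ≈ 18.094 hours.

18.1 hours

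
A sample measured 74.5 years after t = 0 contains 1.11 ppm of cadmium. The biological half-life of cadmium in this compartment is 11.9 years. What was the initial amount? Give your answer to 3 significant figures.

85.1 ppm

Number of half-lives elapsed: n = 74.5/11.9 ≈ 6.2605.
A₀ = A × 2^n = 1.11 × 2^6.2605 = 1.11 × 76.665 ≈ 85.099 ppm.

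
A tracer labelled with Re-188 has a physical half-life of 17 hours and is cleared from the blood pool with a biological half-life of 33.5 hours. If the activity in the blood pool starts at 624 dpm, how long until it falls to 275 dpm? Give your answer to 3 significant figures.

1/t_eff = 1/t_phys + 1/t_biol = 1/17 + 1/33.5 = 0.088674 per hour.
t_eff = 17 × 33.5 / (17 + 33.5) ≈ 11.277 hours.
n = log₂(624/275) ≈ 1.1821; t = 1.1821 × 11.277 ≈ 13.331 hours.

13.3 hours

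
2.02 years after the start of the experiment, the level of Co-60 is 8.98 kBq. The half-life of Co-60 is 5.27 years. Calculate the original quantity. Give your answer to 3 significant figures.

11.7 kBq

Number of half-lives elapsed: n = 2.02/5.27 ≈ 0.3833.
A₀ = A × 2^n = 8.98 × 2^0.3833 = 8.98 × 1.3043 ≈ 11.713 kBq.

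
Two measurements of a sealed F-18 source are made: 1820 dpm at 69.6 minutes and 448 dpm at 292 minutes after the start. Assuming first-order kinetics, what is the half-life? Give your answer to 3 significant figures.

110 minutes

Over Δt = 292 − 69.6 = 222.4 minutes, the level fell by a factor of 1820/448 ≈ 4.0625.
n = log₂(4.0625) ≈ 2.0224 half-lives, so t½ = 222.4/2.0224 ≈ 109.97 minutes.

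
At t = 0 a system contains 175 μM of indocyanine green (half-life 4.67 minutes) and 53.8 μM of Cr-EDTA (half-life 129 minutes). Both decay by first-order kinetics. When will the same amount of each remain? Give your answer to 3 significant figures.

Set 175·(1/2)^(t/4.67) = 53.8·(1/2)^(t/129).
Taking log₂: log₂(175/53.8) = t·(1/4.67 − 1/129).
log₂(3.2528) = 1.7017; 1/4.67 − 1/129 = 0.20638.
t = 1.7017 / 0.20638 ≈ 8.2453 minutes.

8.25 minutes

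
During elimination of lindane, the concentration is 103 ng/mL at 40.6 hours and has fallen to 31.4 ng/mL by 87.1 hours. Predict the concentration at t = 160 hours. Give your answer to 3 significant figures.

Over Δt = 87.1 − 40.6 = 46.5 hours, the level fell by a factor of 103/31.4 ≈ 3.2803.
n = log₂(3.2803) ≈ 1.7138 half-lives, so t½ = 46.5/1.7138 ≈ 27.133 hours.
From t = 87.1 to t = 160: 31.4 × (1/2)^((160−87.1)/27.133) ≈ 4.8766 ng/mL.

4.88 ng/mL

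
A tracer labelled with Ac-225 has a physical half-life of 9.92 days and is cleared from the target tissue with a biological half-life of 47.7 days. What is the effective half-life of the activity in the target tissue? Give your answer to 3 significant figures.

1/t_eff = 1/t_phys + 1/t_biol = 1/9.92 + 1/47.7 = 0.12177 per day.
t_eff = 9.92 × 47.7 / (9.92 + 47.7) ≈ 8.2121 days.

8.21 days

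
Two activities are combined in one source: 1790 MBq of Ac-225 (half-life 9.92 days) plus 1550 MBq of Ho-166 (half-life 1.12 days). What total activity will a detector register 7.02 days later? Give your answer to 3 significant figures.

Ac-225: 1790 × (1/2)^(7.02/9.92) = 1790 × (1/2)^0.70766 ≈ 1096 MBq.
Ho-166: 1550 × (1/2)^(7.02/1.12) = 1550 × (1/2)^6.2679 ≈ 20.115 MBq.
Total = 1096 + 20.115 ≈ 1116.2 MBq.

1120 MBq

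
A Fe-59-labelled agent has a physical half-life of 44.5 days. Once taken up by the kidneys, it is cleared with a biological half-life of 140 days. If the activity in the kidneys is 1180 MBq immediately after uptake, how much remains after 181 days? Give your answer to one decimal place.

28.7 MBq

1/t_eff = 1/t_phys + 1/t_biol = 1/44.5 + 1/140 = 0.029615 per day.
t_eff = 44.5 × 140 / (44.5 + 140) ≈ 33.767 days.
Remaining = 1180 × (1/2)^(181/33.767) = 1180 × (1/2)^5.3603 ≈ 28.726 MBq.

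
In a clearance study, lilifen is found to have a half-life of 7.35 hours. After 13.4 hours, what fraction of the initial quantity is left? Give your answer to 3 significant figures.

n = 13.4/7.35 ≈ 1.8231 half-lives.
Fraction remaining = (1/2)^1.8231 ≈ 0.28261.

0.283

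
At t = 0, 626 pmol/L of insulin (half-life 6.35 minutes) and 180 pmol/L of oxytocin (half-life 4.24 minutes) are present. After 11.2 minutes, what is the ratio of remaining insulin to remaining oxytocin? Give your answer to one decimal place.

insulin: 626 × (1/2)^(11.2/6.35) = 626 × (1/2)^1.7638 ≈ 184.34 pmol/L.
oxytocin: 180 × (1/2)^(11.2/4.24) = 180 × (1/2)^2.6415 ≈ 28.847 pmol/L.
Ratio ≈ 184.34 / 28.847 ≈ 6.3904.

6.4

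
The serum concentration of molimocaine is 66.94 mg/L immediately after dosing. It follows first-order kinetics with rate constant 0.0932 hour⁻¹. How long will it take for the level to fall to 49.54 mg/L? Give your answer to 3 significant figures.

t½ = ln 2 / k = 0.69315 / 0.0932 ≈ 7.4372 hours.
Fraction remaining = 49.54/66.94 ≈ 0.74007.
n = log₂(66.94/49.54) = ln(1.3512)/ln 2 ≈ 0.43427 half-lives.
t = n × t½ = 0.43427 × 7.4372 ≈ 3.2298 hours.

3.23 hours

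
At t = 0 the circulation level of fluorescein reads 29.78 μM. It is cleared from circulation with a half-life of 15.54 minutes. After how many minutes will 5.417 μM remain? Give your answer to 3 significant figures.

38.2 minutes

Fraction remaining = 5.417/29.78 ≈ 0.1819.
n = log₂(29.78/5.417) = ln(5.4975)/ln 2 ≈ 2.4588 half-lives.
t = n × t½ = 2.4588 × 15.54 ≈ 38.209 minutes.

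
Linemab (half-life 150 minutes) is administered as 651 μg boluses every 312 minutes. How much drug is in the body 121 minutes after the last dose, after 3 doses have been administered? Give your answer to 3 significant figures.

The 3 doses were given 745, 433, 121 minutes ago.
Total = 651·(1/2)^(745/150) + 651·(1/2)^(433/150) + 651·(1/2)^(121/150)
      = 20.819 + 88.025 + 372.18 ≈ 481.02 μg.

481 μg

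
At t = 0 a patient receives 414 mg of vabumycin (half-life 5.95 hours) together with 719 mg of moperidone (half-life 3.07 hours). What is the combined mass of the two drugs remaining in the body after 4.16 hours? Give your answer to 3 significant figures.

536 mg

vabumycin: 414 × (1/2)^(4.16/5.95) = 414 × (1/2)^0.69916 ≈ 255 mg.
moperidone: 719 × (1/2)^(4.16/3.07) = 719 × (1/2)^1.355 ≈ 281.07 mg.
Total = 255 + 281.07 ≈ 536.07 mg.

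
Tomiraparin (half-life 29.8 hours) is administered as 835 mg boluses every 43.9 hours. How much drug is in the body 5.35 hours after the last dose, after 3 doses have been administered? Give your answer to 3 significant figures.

1100 mg

The 3 doses were given 93.15, 49.25, 5.35 hours ago.
Total = 835·(1/2)^(93.15/29.8) + 835·(1/2)^(49.25/29.8) + 835·(1/2)^(5.35/29.8)
      = 95.657 + 265.57 + 737.3 ≈ 1098.5 mg.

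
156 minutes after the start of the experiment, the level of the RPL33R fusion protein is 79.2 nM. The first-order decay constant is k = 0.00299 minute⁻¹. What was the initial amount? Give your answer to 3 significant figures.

t½ = ln 2 / k = 0.69315 / 0.00299 ≈ 231.82 minutes.
Number of half-lives elapsed: n = 156/231.82 ≈ 0.67293.
A₀ = A × 2^n = 79.2 × 2^0.67293 = 79.2 × 1.5943 ≈ 126.27 nM.

126 nM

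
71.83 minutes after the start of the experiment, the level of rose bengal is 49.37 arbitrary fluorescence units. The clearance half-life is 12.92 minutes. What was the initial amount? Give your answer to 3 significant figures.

2330 arbitrary fluorescence units

Number of half-lives elapsed: n = 71.83/12.92 ≈ 5.5596.
A₀ = A × 2^n = 49.37 × 2^5.5596 = 49.37 × 47.163 ≈ 2328.5 arbitrary fluorescence units.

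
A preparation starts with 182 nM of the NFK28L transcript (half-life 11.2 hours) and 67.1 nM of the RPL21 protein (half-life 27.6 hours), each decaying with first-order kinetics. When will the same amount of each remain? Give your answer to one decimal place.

27.1 hours

Set 182·(1/2)^(t/11.2) = 67.1·(1/2)^(t/27.6).
Taking log₂: log₂(182/67.1) = t·(1/11.2 − 1/27.6).
log₂(2.7124) = 1.4396; 1/11.2 − 1/27.6 = 0.053054.
t = 1.4396 / 0.053054 ≈ 27.134 hours.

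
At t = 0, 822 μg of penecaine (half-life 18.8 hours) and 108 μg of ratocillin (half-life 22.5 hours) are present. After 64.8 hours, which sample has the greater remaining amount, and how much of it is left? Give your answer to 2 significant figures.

penecaine: 822 × (1/2)^3.4468 ≈ 75.384 μg.
ratocillin: 108 × (1/2)^2.88 ≈ 14.671 μg.
Penecaine has more remaining, at ≈ 75.384 μg.

penecaine, 75 μg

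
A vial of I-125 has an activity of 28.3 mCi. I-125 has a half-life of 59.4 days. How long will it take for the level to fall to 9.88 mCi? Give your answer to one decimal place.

Fraction remaining = 9.88/28.3 ≈ 0.34912.
n = log₂(28.3/9.88) = ln(2.8644)/ln 2 ≈ 1.5182 half-lives.
t = n × t½ = 1.5182 × 59.4 ≈ 90.182 days.

90.2 days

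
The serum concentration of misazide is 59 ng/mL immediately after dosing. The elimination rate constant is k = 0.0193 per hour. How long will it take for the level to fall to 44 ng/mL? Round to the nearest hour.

t½ = ln 2 / k = 0.69315 / 0.0193 ≈ 35.914 hours.
Fraction remaining = 44/59 ≈ 0.74576.
n = log₂(59/44) = ln(1.3409)/ln 2 ≈ 0.42321 half-lives.
t = n × t½ = 0.42321 × 35.914 ≈ 15.199 hours.

15 hours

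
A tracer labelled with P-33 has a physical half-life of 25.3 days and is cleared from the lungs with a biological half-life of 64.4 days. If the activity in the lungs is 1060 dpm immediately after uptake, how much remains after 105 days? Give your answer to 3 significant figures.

19.3 dpm

1/t_eff = 1/t_phys + 1/t_biol = 1/25.3 + 1/64.4 = 0.055054 per day.
t_eff = 25.3 × 64.4 / (25.3 + 64.4) ≈ 18.164 days.
Remaining = 1060 × (1/2)^(105/18.164) = 1060 × (1/2)^5.7806 ≈ 19.282 dpm.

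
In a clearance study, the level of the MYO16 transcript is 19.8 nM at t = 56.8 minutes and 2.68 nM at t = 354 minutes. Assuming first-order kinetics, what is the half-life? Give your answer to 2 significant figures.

Over Δt = 354 − 56.8 = 297.2 minutes, the level fell by a factor of 19.8/2.68 ≈ 7.3881.
n = log₂(7.3881) ≈ 2.8852 half-lives, so t½ = 297.2/2.8852 ≈ 103.01 minutes.

100 minutes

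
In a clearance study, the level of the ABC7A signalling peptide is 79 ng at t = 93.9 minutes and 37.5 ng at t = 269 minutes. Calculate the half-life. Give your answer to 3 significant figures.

Over Δt = 269 − 93.9 = 175.1 minutes, the level fell by a factor of 79/37.5 ≈ 2.1067.
n = log₂(2.1067) ≈ 1.075 half-lives, so t½ = 175.1/1.075 ≈ 162.89 minutes.

163 minutes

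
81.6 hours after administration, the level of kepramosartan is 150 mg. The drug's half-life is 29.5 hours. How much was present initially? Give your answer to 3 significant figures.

Number of half-lives elapsed: n = 81.6/29.5 ≈ 2.7661.
A₀ = A × 2^n = 150 × 2^2.7661 = 150 × 6.8027 ≈ 1020.4 mg.

1020 mg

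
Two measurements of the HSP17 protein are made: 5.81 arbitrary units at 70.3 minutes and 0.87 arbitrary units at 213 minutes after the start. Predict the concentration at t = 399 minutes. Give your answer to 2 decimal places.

Over Δt = 213 − 70.3 = 142.7 minutes, the level fell by a factor of 5.81/0.87 ≈ 6.6782.
n = log₂(6.6782) ≈ 2.7395 half-lives, so t½ = 142.7/2.7395 ≈ 52.091 minutes.
From t = 213 to t = 399: 0.87 × (1/2)^((399−213)/52.091) ≈ 0.073221 arbitrary units.

0.07 arbitrary units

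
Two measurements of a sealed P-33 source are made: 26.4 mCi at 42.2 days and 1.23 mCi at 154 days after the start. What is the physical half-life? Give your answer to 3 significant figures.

Over Δt = 154 − 42.2 = 111.8 days, the level fell by a factor of 26.4/1.23 ≈ 21.463.
n = log₂(21.463) ≈ 4.4238 half-lives, so t½ = 111.8/4.4238 ≈ 25.272 days.

25.3 days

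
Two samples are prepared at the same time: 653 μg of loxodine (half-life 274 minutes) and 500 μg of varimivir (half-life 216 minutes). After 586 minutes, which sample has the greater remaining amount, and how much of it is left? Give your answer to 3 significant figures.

loxodine, 148 μg

loxodine: 653 × (1/2)^2.1387 ≈ 148.29 μg.
varimivir: 500 × (1/2)^2.713 ≈ 76.258 μg.
Loxodine has more remaining, at ≈ 148.29 μg.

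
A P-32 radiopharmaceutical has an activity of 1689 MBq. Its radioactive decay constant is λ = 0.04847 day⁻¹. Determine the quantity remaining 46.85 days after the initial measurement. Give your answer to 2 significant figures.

170 MBq

t½ = ln 2 / λ = 0.69315 / 0.04847 ≈ 14.301 days.
Number of half-lives: n = 46.85/14.301 ≈ 3.2761.
Remaining = 1689 × (1/2)^3.2761 = 1689 × 0.10323 ≈ 174.35 MBq.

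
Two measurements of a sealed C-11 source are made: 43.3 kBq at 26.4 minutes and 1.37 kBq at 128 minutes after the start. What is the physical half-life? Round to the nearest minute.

20 minutes

Over Δt = 128 − 26.4 = 101.6 minutes, the level fell by a factor of 43.3/1.37 ≈ 31.606.
n = log₂(31.606) ≈ 4.9821 half-lives, so t½ = 101.6/4.9821 ≈ 20.393 minutes.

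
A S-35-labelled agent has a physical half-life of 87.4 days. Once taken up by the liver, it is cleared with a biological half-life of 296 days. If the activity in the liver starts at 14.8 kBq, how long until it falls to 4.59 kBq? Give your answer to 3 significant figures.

114 days

1/t_eff = 1/t_phys + 1/t_biol = 1/87.4 + 1/296 = 0.01482 per day.
t_eff = 87.4 × 296 / (87.4 + 296) ≈ 67.476 days.
n = log₂(14.8/4.59) ≈ 1.689; t = 1.689 × 67.476 ≈ 113.97 days.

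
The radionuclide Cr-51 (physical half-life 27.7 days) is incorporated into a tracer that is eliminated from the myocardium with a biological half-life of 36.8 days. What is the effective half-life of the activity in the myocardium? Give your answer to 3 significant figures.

1/t_eff = 1/t_phys + 1/t_biol = 1/27.7 + 1/36.8 = 0.063275 per day.
t_eff = 27.7 × 36.8 / (27.7 + 36.8) ≈ 15.804 days.

15.8 days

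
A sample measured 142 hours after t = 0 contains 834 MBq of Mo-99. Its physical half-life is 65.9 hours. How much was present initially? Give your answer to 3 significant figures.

Number of half-lives elapsed: n = 142/65.9 ≈ 2.1548.
A₀ = A × 2^n = 834 × 2^2.1548 = 834 × 4.453 ≈ 3713.8 MBq.

3710 MBq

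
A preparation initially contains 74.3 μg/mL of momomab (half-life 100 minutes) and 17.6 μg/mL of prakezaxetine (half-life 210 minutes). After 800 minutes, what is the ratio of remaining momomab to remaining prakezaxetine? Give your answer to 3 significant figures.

momomab: 74.3 × (1/2)^(800/100) = 74.3 × (1/2)^8 ≈ 0.29023 μg/mL.
prakezaxetine: 17.6 × (1/2)^(800/210) = 17.6 × (1/2)^3.8095 ≈ 1.2553 μg/mL.
Ratio ≈ 0.29023 / 1.2553 ≈ 0.23122.

0.231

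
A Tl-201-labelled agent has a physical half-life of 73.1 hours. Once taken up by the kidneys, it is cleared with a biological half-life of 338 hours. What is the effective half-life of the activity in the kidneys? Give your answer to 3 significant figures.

60.1 hours

1/t_eff = 1/t_phys + 1/t_biol = 1/73.1 + 1/338 = 0.016638 per hour.
t_eff = 73.1 × 338 / (73.1 + 338) ≈ 60.102 hours.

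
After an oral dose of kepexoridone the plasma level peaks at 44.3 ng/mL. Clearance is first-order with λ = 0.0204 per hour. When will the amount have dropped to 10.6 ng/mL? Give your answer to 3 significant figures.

70.1 hours

t½ = ln 2 / λ = 0.69315 / 0.0204 ≈ 33.978 hours.
Fraction remaining = 10.6/44.3 ≈ 0.23928.
n = log₂(44.3/10.6) = ln(4.1792)/ln 2 ≈ 2.0632 half-lives.
t = n × t½ = 2.0632 × 33.978 ≈ 70.104 hours.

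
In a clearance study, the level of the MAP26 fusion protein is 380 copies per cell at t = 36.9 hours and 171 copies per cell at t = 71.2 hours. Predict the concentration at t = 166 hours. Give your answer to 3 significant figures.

Over Δt = 71.2 − 36.9 = 34.3 hours, the level fell by a factor of 380/171 ≈ 2.2222.
n = log₂(2.2222) ≈ 1.152 half-lives, so t½ = 34.3/1.152 ≈ 29.774 hours.
From t = 71.2 to t = 166: 171 × (1/2)^((166−71.2)/29.774) ≈ 18.816 copies per cell.

18.8 copies per cell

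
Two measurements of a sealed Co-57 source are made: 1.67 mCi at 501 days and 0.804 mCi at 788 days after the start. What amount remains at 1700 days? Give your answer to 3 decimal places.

0.079 mCi

Over Δt = 788 − 501 = 287 days, the level fell by a factor of 1.67/0.804 ≈ 2.0771.
n = log₂(2.0771) ≈ 1.0546 half-lives, so t½ = 287/1.0546 ≈ 272.15 days.
From t = 788 to t = 1700: 0.804 × (1/2)^((1700−788)/272.15) ≈ 0.078788 mCi.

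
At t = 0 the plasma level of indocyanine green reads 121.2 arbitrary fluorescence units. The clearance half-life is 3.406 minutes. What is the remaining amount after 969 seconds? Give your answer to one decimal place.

4.5 arbitrary fluorescence units

Convert the elapsed time: 969 seconds = 16.15 minutes.
Number of half-lives: n = 16.15/3.406 ≈ 4.7416.
Remaining = 121.2 × (1/2)^4.7416 = 121.2 × 0.037379 ≈ 4.5303 arbitrary fluorescence units.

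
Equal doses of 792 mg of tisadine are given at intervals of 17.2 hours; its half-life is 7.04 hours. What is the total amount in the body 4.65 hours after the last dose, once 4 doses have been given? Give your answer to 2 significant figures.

610 mg

The 4 doses were given 56.25, 39.05, 21.85, 4.65 hours ago.
Total = 792·(1/2)^(56.25/7.04) + 792·(1/2)^(39.05/7.04) + 792·(1/2)^(21.85/7.04) + 792·(1/2)^(4.65/7.04)
      = 3.1151 + 16.941 + 92.134 + 501.06 ≈ 613.25 mg.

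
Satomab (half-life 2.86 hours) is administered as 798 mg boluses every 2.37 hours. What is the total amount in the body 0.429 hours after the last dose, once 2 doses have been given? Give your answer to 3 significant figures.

The 2 doses were given 2.799, 0.429 hours ago.
Total = 798·(1/2)^(2.799/2.86) + 798·(1/2)^(0.429/2.86)
      = 404.94 + 719.2 ≈ 1124.1 mg.

1120 mg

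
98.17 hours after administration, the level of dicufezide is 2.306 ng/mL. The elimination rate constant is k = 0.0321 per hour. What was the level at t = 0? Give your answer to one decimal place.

t½ = ln 2 / k = 0.69315 / 0.0321 ≈ 21.593 hours.
Number of half-lives elapsed: n = 98.17/21.593 ≈ 4.5463.
A₀ = A × 2^n = 2.306 × 2^4.5463 = 2.306 × 23.365 ≈ 53.881 ng/mL.

53.9 ng/mL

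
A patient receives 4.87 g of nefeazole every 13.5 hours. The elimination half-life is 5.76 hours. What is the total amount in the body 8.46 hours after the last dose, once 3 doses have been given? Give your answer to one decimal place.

2.2 g

The 3 doses were given 35.46, 21.96, 8.46 hours ago.
Total = 4.87·(1/2)^(35.46/5.76) + 4.87·(1/2)^(21.96/5.76) + 4.87·(1/2)^(8.46/5.76)
      = 0.068283 + 0.34662 + 1.7595 ≈ 2.1744 g.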